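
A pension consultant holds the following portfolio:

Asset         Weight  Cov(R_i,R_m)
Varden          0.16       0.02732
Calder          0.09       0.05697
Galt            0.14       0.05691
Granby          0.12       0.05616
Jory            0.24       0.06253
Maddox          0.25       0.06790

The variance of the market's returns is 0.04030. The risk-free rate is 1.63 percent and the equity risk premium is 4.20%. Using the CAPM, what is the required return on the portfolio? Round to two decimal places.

7.49%

β_Varden = 0.02732 / 0.04030 = 0.6779
β_Calder = 0.05697 / 0.04030 = 1.4136
β_Galt = 0.05691 / 0.04030 = 1.4122
β_Granby = 0.05616 / 0.04030 = 1.3935
β_Jory = 0.06253 / 0.04030 = 1.5516
β_Maddox = 0.06790 / 0.04030 = 1.6849
β_P = Σ w_i β_i = 0.16×0.6779 + 0.09×1.4136 + 0.14×1.4122 + 0.12×1.3935 + 0.24×1.5516 + 0.25×1.6849 = 1.3942
E(R_P) = R_f + β_P × MRP = 1.63% + 1.3942 × 4.20% = 7.49%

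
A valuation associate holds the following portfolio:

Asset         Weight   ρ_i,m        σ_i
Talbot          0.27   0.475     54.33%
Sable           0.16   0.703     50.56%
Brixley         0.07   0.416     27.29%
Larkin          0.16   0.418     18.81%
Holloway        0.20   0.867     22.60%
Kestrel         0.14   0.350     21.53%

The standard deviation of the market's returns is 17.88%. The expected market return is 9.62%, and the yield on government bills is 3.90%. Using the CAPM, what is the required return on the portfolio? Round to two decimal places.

10.20%

β_Talbot = 0.475 × 54.33% / 17.88% = 1.4433
β_Sable = 0.703 × 50.56% / 17.88% = 1.9879
β_Brixley = 0.416 × 27.29% / 17.88% = 0.6349
β_Larkin = 0.418 × 18.81% / 17.88% = 0.4397
β_Holloway = 0.867 × 22.60% / 17.88% = 1.0959
β_Kestrel = 0.350 × 21.53% / 17.88% = 0.4214
β_P = Σ w_i β_i = 0.27×1.4433 + 0.16×1.9879 + 0.07×0.6349 + 0.16×0.4397 + 0.20×1.0959 + 0.14×0.4214 = 1.1007
MRP = 9.62% − 3.90% = 5.72%
E(R_P) = R_f + β_P × MRP = 3.90% + 1.1007 × 5.72% = 10.20%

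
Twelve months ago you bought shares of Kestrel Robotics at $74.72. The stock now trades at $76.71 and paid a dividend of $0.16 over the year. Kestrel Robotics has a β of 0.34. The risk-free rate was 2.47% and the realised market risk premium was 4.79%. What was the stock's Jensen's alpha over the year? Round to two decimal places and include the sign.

-1.22%

Realised HPR = (P1 + D1 − P0) / P0 = (76.71 + 0.16 − 74.72) / 74.72 = 2.15 / 74.72 = 2.8774%
CAPM required = R_f + β·MRP = 2.47% + 0.34 × 4.79% = 4.0986%
α = realised − required = 2.8774% − 4.0986% = -1.22%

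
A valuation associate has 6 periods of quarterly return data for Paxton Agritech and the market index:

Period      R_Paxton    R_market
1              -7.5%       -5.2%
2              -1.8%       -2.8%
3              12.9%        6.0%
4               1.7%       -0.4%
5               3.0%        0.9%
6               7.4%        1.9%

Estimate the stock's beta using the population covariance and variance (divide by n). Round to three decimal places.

Mean R_i = (-7.5 − 1.8 + 12.9 + 1.7 + 3.0 + 7.4) / 6 = 2.6167%
Mean R_m = (-5.2 − 2.8 + 6.0 − 0.4 + 0.9 + 1.9) / 6 = 0.0667%
Σ(R_i − R̄_i)(R_m − R̄_m) = 136.4733  ⇒  Cov = 136.4733 / 6 = 22.7456
Σ(R_m − R̄_m)² = 75.4333  ⇒  Var(R_m) = 75.4333 / 6 = 12.5722
β = Cov / Var(R_m) = 22.7456 / 12.5722 = 1.8092

1.809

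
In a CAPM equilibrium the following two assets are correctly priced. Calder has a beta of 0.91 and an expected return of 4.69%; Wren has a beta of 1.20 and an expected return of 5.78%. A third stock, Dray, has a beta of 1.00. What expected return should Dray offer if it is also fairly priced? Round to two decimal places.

5.03%

MRP (SML slope) = (5.78% − 4.69%) / (1.20 − 0.91) = 1.09% / 0.29 = 3.7586%
R_f (intercept) = 4.69% − 0.91 × 3.7586% = 1.2697%
E(R_Dray) = R_f + β × MRP = 1.2697% + 1.00 × 3.7586% = 5.03%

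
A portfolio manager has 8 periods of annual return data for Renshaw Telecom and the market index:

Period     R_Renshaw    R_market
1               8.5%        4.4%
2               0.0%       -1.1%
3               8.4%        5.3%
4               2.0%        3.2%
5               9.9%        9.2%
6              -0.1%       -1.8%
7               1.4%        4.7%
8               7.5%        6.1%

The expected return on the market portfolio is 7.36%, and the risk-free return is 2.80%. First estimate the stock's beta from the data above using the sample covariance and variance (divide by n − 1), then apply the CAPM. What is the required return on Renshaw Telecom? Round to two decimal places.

Mean R_i = (8.5 + 0.0 + 8.4 + 2.0 + 9.9 − 0.1 + 1.4 + 7.5) / 8 = 4.7000%
Mean R_m = (4.4 − 1.1 + 5.3 + 3.2 + 9.2 − 1.8 + 4.7 + 6.1) / 8 = 3.7500%
Σ(R_i − R̄_i)(R_m − R̄_m) = 90.9100  ⇒  Cov = 90.9100 / 7 = 12.9871
Σ(R_m − R̄_m)² = 93.5800  ⇒  Var(R_m) = 93.5800 / 7 = 13.3686
β = Cov / Var(R_m) = 12.9871 / 13.3686 = 0.9715
MRP = 7.36% − 2.80% = 4.56%
E(R) = R_f + β × MRP = 2.80% + 0.9715 × 4.56% = 7.23%

7.23%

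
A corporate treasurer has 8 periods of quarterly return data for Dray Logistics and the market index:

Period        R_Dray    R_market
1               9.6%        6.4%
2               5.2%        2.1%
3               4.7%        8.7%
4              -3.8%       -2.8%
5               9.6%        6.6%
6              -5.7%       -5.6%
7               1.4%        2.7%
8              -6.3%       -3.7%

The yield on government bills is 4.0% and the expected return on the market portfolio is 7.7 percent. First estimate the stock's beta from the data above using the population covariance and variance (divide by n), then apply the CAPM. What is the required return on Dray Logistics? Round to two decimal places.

8.09%

Mean R_i = (9.6 + 5.2 + 4.7 − 3.8 + 9.6 − 5.7 + 1.4 − 6.3) / 8 = 1.8375%
Mean R_m = (6.4 + 2.1 + 8.7 − 2.8 + 6.6 − 5.6 + 2.7 − 3.7) / 8 = 1.8000%
Σ(R_i − R̄_i)(R_m − R̄_m) = 219.8000  ⇒  Cov = 219.8000 / 8 = 27.4750
Σ(R_m − R̄_m)² = 198.8800  ⇒  Var(R_m) = 198.8800 / 8 = 24.8600
β = Cov / Var(R_m) = 27.4750 / 24.8600 = 1.1052
MRP = 7.7% − 4.0% = 3.70%
E(R) = R_f + β × MRP = 4.0% + 1.1052 × 3.7% = 8.09%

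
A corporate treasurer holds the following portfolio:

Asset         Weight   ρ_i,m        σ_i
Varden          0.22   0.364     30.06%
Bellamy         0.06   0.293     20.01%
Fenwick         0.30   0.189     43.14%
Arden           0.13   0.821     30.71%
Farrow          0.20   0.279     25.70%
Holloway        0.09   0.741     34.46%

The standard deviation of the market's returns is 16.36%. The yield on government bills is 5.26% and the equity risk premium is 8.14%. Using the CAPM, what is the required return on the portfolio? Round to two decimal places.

11.34%

β_Varden = 0.364 × 30.06% / 16.36% = 0.6688
β_Bellamy = 0.293 × 20.01% / 16.36% = 0.3584
β_Fenwick = 0.189 × 43.14% / 16.36% = 0.4984
β_Arden = 0.821 × 30.71% / 16.36% = 1.5411
β_Farrow = 0.279 × 25.70% / 16.36% = 0.4383
β_Holloway = 0.741 × 34.46% / 16.36% = 1.5608
β_P = Σ w_i β_i = 0.22×0.6688 + 0.06×0.3584 + 0.30×0.4984 + 0.13×1.5411 + 0.20×0.4383 + 0.09×1.5608 = 0.7466
E(R_P) = R_f + β_P × MRP = 5.26% + 0.7466 × 8.14% = 11.34%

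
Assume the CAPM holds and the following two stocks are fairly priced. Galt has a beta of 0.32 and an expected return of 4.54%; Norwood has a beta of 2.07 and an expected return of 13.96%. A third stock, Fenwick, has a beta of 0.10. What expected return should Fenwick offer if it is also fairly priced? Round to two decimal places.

3.36%

MRP (SML slope) = (13.96% − 4.54%) / (2.07 − 0.32) = 9.42% / 1.75 = 5.3829%
R_f (intercept) = 4.54% − 0.32 × 5.3829% = 2.8175%
E(R_Fenwick) = R_f + β × MRP = 2.8175% + 0.10 × 5.3829% = 3.36%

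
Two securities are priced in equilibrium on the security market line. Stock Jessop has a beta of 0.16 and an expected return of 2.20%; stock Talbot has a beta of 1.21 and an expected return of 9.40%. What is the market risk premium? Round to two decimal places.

Both satisfy E(R) = R_f + β·MRP, so the slope of the SML is
MRP = (9.40% − 2.20%) / (1.21 − 0.16) = 7.20% / 1.05 = 6.8571%

6.86%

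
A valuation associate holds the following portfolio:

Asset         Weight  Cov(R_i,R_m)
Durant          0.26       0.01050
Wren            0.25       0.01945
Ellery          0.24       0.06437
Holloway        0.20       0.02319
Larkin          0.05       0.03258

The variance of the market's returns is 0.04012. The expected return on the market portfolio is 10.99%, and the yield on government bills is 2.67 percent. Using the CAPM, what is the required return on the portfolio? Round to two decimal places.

β_Durant = 0.01050 / 0.04012 = 0.2617
β_Wren = 0.01945 / 0.04012 = 0.4848
β_Ellery = 0.06437 / 0.04012 = 1.6044
β_Holloway = 0.02319 / 0.04012 = 0.5780
β_Larkin = 0.03258 / 0.04012 = 0.8121
β_P = Σ w_i β_i = 0.26×0.2617 + 0.25×0.4848 + 0.24×1.6044 + 0.20×0.5780 + 0.05×0.8121 = 0.7305
MRP = 10.99% − 2.67% = 8.32%
E(R_P) = R_f + β_P × MRP = 2.67% + 0.7305 × 8.32% = 8.75%

8.75%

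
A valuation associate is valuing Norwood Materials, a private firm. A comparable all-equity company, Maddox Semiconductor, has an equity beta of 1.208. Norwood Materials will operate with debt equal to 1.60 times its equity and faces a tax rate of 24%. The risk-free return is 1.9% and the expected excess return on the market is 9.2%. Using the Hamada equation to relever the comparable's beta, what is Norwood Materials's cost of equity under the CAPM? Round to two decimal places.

26.53%

β_L = β_U × [1 + (1 − t)(D/E)] = 1.208 × [1 + (1 − 0.24) × 1.60]
    = 1.208 × [1 + 0.76 × 1.60] = 1.208 × 2.2160 = 2.6769
E(R) = R_f + β_L × MRP = 1.9% + 2.6769 × 9.2% = 26.53%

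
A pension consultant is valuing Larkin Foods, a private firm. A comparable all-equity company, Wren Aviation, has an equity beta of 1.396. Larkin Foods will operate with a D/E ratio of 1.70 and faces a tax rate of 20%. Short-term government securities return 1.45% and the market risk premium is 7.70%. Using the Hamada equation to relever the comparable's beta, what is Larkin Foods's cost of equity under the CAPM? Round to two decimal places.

β_L = β_U × [1 + (1 − t)(D/E)] = 1.396 × [1 + (1 − 0.20) × 1.70]
    = 1.396 × [1 + 0.80 × 1.70] = 1.396 × 2.3600 = 3.2946
E(R) = R_f + β_L × MRP = 1.45% + 3.2946 × 7.70% = 26.82%

26.82%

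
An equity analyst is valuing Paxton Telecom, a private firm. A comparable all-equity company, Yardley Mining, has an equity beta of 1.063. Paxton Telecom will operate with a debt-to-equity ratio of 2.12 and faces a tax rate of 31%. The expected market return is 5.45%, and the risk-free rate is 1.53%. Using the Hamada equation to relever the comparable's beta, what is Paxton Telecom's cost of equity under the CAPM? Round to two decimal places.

11.79%

β_L = β_U × [1 + (1 − t)(D/E)] = 1.063 × [1 + (1 − 0.31) × 2.12]
    = 1.063 × [1 + 0.69 × 2.12] = 1.063 × 2.4628 = 2.6180
MRP = 5.45% − 1.53% = 3.92%
E(R) = R_f + β_L × MRP = 1.53% + 2.6180 × 3.92% = 11.79%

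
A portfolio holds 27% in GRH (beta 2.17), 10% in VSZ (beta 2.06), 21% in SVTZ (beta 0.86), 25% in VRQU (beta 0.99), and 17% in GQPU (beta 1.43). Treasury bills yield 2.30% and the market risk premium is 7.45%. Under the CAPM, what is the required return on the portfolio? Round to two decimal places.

13.20%

β_P = Σ w_i β_i = 0.27×2.17 + 0.10×2.06 + 0.21×0.86 + 0.25×0.99 + 0.17×1.43 = 1.4631
E(R_P) = R_f + β_P × MRP = 2.30% + 1.4631 × 7.45% = 13.20%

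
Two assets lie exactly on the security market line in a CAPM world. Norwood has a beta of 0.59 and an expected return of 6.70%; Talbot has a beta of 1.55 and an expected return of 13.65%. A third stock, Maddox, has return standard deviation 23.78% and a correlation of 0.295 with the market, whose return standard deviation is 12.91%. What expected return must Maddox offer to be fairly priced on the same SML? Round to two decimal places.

6.36%

MRP = (13.65% − 6.70%) / (1.55 − 0.59) = 7.2396%
R_f = 6.70% − 0.59 × 7.2396% = 2.4286%
β_Maddox = ρ·σ_i/σ_m = 0.295 × 23.78 / 12.91 = 0.5434
E(R_Maddox) = R_f + β × MRP = 2.4286% + 0.5434 × 7.2396% = 6.36%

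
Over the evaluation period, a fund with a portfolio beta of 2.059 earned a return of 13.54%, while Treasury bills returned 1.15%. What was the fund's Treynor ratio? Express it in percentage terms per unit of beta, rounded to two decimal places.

6.02%

Treynor = (R_P − R_f) / β_P = (13.54% − 1.15%) / 2.0590 = 12.39% / 2.0590 = 6.02%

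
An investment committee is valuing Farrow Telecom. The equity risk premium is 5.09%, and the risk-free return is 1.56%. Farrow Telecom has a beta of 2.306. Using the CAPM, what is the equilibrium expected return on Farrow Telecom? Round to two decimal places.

13.30%

E(R) = R_f + β × MRP = 1.56% + 2.306 × 5.09% = 13.30%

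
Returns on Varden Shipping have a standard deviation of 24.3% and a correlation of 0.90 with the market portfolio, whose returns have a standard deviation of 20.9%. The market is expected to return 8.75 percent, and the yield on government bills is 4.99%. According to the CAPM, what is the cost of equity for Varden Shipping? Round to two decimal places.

8.92%

β = ρ × σ_i / σ_m = 0.90 × 24.3% / 20.9% = 1.0464
MRP = 8.75% − 4.99% = 3.76%
E(R) = 4.99% + 1.0464 × 3.76% = 8.92%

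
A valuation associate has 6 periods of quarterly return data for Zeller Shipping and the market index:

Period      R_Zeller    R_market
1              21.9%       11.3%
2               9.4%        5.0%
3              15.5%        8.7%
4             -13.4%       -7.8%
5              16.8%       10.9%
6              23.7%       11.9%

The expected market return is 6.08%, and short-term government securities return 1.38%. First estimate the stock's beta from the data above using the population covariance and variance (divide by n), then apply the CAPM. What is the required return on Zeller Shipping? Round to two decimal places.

9.79%

Mean R_i = (21.9 + 9.4 + 15.5 − 13.4 + 16.8 + 23.7) / 6 = 12.3167%
Mean R_m = (11.3 + 5.0 + 8.7 − 7.8 + 10.9 + 11.9) / 6 = 6.6667%
Σ(R_i − R̄_i)(R_m − R̄_m) = 506.3233  ⇒  Cov = 506.3233 / 6 = 84.3872
Σ(R_m − R̄_m)² = 282.9733  ⇒  Var(R_m) = 282.9733 / 6 = 47.1622
β = Cov / Var(R_m) = 84.3872 / 47.1622 = 1.7893
MRP = 6.08% − 1.38% = 4.70%
E(R) = R_f + β × MRP = 1.38% + 1.7893 × 4.70% = 9.79%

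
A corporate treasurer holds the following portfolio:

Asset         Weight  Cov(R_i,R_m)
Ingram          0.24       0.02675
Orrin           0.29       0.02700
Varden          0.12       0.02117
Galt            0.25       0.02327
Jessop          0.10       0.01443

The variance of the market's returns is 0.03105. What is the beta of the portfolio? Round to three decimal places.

0.775

β_Ingram = 0.02675 / 0.03105 = 0.8615
β_Orrin = 0.02700 / 0.03105 = 0.8696
β_Varden = 0.02117 / 0.03105 = 0.6818
β_Galt = 0.02327 / 0.03105 = 0.7494
β_Jessop = 0.01443 / 0.03105 = 0.4647
β_P = Σ w_i β_i = 0.24×0.8615 + 0.29×0.8696 + 0.12×0.6818 + 0.25×0.7494 + 0.10×0.4647 = 0.7746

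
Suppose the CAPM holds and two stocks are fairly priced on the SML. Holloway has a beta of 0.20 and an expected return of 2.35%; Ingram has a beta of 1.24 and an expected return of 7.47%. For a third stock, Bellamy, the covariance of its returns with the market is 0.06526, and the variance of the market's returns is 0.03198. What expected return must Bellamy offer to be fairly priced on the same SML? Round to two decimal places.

MRP = (7.47% − 2.35%) / (1.24 − 0.20) = 4.9231%
R_f = 2.35% − 0.20 × 4.9231% = 1.3654%
β_Bellamy = Cov / Var(R_m) = 0.06526 / 0.03198 = 2.0407
E(R_Bellamy) = R_f + β × MRP = 1.3654% + 2.0407 × 4.9231% = 11.41%

11.41%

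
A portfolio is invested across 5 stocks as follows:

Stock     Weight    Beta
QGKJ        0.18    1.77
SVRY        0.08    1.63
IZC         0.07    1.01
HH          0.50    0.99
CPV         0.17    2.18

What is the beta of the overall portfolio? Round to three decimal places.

β_P = Σ w_i β_i = 0.18×1.77 + 0.08×1.63 + 0.07×1.01 + 0.50×0.99 + 0.17×2.18 = 1.3853

1.385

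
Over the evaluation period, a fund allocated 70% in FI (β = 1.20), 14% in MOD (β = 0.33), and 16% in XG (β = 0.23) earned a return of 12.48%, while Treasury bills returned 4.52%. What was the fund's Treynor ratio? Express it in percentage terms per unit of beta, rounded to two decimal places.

8.62%

β_P = 0.70×1.20 + 0.14×0.33 + 0.16×0.23 = 0.9230
Treynor = (R_P − R_f) / β_P = (12.48% − 4.52%) / 0.9230 = 7.96% / 0.9230 = 8.62%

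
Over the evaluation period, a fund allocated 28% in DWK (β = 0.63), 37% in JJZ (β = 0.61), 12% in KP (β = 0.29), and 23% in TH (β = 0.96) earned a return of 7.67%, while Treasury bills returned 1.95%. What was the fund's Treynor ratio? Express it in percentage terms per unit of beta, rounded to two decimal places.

β_P = 0.28×0.63 + 0.37×0.61 + 0.12×0.29 + 0.23×0.96 = 0.6577
Treynor = (R_P − R_f) / β_P = (7.67% − 1.95%) / 0.6577 = 5.72% / 0.6577 = 8.70%

8.70%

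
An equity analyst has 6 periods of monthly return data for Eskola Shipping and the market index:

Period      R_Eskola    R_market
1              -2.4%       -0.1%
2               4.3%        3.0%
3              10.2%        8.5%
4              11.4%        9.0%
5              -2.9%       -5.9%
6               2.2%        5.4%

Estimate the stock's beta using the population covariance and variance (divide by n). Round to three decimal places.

0.972

Mean R_i = (-2.4 + 4.3 + 10.2 + 11.4 − 2.9 + 2.2) / 6 = 3.8000%
Mean R_m = (-0.1 + 3.0 + 8.5 + 9.0 − 5.9 + 5.4) / 6 = 3.3167%
Σ(R_i − R̄_i)(R_m − R̄_m) = 155.8100  ⇒  Cov = 155.8100 / 6 = 25.9683
Σ(R_m − R̄_m)² = 160.2283  ⇒  Var(R_m) = 160.2283 / 6 = 26.7047
β = Cov / Var(R_m) = 25.9683 / 26.7047 = 0.9724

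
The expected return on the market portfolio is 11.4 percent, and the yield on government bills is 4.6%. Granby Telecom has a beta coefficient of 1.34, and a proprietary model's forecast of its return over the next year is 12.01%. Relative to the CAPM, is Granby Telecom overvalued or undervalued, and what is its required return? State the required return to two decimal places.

Overvalued; required return 13.71%

MRP = 11.4% − 4.6% = 6.80%
Required return = R_f + β·MRP = 4.6% + 1.34 × 6.8% = 13.71%
Forecast 12.01% < required 13.71% → the stock plots below the SML → overvalued.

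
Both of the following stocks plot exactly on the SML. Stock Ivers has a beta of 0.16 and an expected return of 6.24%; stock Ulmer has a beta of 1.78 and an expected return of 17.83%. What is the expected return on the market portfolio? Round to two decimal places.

12.25%

Both satisfy E(R) = R_f + β·MRP, so the slope of the SML is
MRP = (17.83% − 6.24%) / (1.78 − 0.16) = 11.59% / 1.62 = 7.1543%
R_f = E(R_Ivers) − β_Ivers·MRP = 6.24% − 0.16 × 7.1543% = 5.0953%
E(R_m) = R_f + MRP = 5.0953% + 7.1543% = 12.25%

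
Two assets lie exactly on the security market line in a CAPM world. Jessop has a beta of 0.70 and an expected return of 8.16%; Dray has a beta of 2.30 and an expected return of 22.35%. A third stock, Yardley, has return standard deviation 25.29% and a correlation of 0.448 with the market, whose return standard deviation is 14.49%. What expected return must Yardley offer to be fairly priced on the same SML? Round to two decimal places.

MRP = (22.35% − 8.16%) / (2.30 − 0.70) = 8.8688%
R_f = 8.16% − 0.70 × 8.8688% = 1.9518%
β_Yardley = ρ·σ_i/σ_m = 0.448 × 25.29 / 14.49 = 0.7819
E(R_Yardley) = R_f + β × MRP = 1.9518% + 0.7819 × 8.8688% = 8.89%

8.89%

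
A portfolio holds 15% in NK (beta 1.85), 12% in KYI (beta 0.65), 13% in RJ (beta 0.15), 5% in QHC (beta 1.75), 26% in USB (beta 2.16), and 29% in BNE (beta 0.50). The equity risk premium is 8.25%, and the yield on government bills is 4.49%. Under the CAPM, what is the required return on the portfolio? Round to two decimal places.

14.14%

β_P = Σ w_i β_i = 0.15×1.85 + 0.12×0.65 + 0.13×0.15 + 0.05×1.75 + 0.26×2.16 + 0.29×0.50 = 1.1691
E(R_P) = R_f + β_P × MRP = 4.49% + 1.1691 × 8.25% = 14.14%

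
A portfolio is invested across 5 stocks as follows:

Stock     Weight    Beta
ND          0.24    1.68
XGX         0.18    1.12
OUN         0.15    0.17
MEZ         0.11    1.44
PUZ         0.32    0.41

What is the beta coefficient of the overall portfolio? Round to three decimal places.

0.920

β_P = Σ w_i β_i = 0.24×1.68 + 0.18×1.12 + 0.15×0.17 + 0.11×1.44 + 0.32×0.41 = 0.9199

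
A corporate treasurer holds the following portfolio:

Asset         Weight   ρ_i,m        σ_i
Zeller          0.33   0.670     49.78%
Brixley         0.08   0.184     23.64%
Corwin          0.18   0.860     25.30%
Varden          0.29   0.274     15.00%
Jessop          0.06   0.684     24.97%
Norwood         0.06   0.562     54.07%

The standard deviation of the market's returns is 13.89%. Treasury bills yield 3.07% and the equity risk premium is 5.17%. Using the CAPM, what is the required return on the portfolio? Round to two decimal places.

10.26%

β_Zeller = 0.670 × 49.78% / 13.89% = 2.4012
β_Brixley = 0.184 × 23.64% / 13.89% = 0.3132
β_Corwin = 0.860 × 25.30% / 13.89% = 1.5665
β_Varden = 0.274 × 15.00% / 13.89% = 0.2959
β_Jessop = 0.684 × 24.97% / 13.89% = 1.2296
β_Norwood = 0.562 × 54.07% / 13.89% = 2.1877
β_P = Σ w_i β_i = 0.33×2.4012 + 0.08×0.3132 + 0.18×1.5665 + 0.29×0.2959 + 0.06×1.2296 + 0.06×2.1877 = 1.3903
E(R_P) = R_f + β_P × MRP = 3.07% + 1.3903 × 5.17% = 10.26%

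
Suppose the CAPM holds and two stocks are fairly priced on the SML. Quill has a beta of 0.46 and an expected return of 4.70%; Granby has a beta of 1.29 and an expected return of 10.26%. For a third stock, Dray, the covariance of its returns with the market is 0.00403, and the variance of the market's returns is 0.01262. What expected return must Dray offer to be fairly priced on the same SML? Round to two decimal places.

MRP = (10.26% − 4.70%) / (1.29 − 0.46) = 6.6988%
R_f = 4.70% − 0.46 × 6.6988% = 1.6186%
β_Dray = Cov / Var(R_m) = 0.00403 / 0.01262 = 0.3193
E(R_Dray) = R_f + β × MRP = 1.6186% + 0.3193 × 6.6988% = 3.76%

3.76%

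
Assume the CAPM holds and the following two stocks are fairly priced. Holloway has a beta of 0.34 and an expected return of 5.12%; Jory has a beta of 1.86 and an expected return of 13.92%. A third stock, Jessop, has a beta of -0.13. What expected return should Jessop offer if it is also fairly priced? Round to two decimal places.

MRP (SML slope) = (13.92% − 5.12%) / (1.86 − 0.34) = 8.80% / 1.52 = 5.7895%
R_f (intercept) = 5.12% − 0.34 × 5.7895% = 3.1516%
E(R_Jessop) = R_f + β × MRP = 3.1516% + -0.13 × 5.7895% = 2.40%

2.40%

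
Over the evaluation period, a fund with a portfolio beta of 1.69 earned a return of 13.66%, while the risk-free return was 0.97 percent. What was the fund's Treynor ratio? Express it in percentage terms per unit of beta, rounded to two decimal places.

Treynor = (R_P − R_f) / β_P = (13.66% − 0.97%) / 1.6900 = 12.69% / 1.6900 = 7.51%

7.51%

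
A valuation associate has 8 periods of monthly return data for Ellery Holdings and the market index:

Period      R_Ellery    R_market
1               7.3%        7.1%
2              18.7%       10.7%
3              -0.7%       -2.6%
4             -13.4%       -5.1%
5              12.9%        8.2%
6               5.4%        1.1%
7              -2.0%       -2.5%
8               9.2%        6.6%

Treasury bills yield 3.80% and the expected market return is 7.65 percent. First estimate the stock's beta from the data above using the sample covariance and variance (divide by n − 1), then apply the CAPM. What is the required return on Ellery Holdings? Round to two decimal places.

Mean R_i = (7.3 + 18.7 − 0.7 − 13.4 + 12.9 + 5.4 − 2.0 + 9.2) / 8 = 4.6750%
Mean R_m = (7.1 + 10.7 − 2.6 − 5.1 + 8.2 + 1.1 − 2.5 + 6.6) / 8 = 2.9375%
Σ(R_i − R̄_i)(R_m − R̄_m) = 389.6575  ⇒  Cov = 389.6575 / 7 = 55.6654
Σ(R_m − R̄_m)² = 246.8988  ⇒  Var(R_m) = 246.8988 / 7 = 35.2713
β = Cov / Var(R_m) = 55.6654 / 35.2713 = 1.5782
MRP = 7.65% − 3.80% = 3.85%
E(R) = R_f + β × MRP = 3.80% + 1.5782 × 3.85% = 9.88%

9.88%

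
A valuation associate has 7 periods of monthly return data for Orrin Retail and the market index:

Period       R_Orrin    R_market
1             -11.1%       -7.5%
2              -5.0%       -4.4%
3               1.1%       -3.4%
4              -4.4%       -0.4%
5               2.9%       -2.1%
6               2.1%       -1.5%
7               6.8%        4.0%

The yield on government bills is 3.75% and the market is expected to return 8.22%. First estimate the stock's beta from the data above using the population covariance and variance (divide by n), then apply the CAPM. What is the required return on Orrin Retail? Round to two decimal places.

9.86%

Mean R_i = (-11.1 − 5.0 + 1.1 − 4.4 + 2.9 + 2.1 + 6.8) / 7 = -1.0857%
Mean R_m = (-7.5 − 4.4 − 3.4 − 0.4 − 2.1 − 1.5 + 4.0) / 7 = -2.1857%
Σ(R_i − R̄_i)(R_m − R̄_m) = 104.6186  ⇒  Cov = 104.6186 / 7 = 14.9455
Σ(R_m − R̄_m)² = 76.5486  ⇒  Var(R_m) = 76.5486 / 7 = 10.9355
β = Cov / Var(R_m) = 14.9455 / 10.9355 = 1.3667
MRP = 8.22% − 3.75% = 4.47%
E(R) = R_f + β × MRP = 3.75% + 1.3667 × 4.47% = 9.86%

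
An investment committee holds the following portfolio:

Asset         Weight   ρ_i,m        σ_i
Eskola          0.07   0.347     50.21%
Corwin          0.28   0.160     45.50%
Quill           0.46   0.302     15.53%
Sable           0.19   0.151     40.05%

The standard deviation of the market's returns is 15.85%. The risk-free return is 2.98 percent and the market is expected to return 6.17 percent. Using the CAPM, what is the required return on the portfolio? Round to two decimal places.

4.30%

β_Eskola = 0.347 × 50.21% / 15.85% = 1.0992
β_Corwin = 0.160 × 45.50% / 15.85% = 0.4593
β_Quill = 0.302 × 15.53% / 15.85% = 0.2959
β_Sable = 0.151 × 40.05% / 15.85% = 0.3815
β_P = Σ w_i β_i = 0.07×1.0992 + 0.28×0.4593 + 0.46×0.2959 + 0.19×0.3815 = 0.4141
MRP = 6.17% − 2.98% = 3.19%
E(R_P) = R_f + β_P × MRP = 2.98% + 0.4141 × 3.19% = 4.30%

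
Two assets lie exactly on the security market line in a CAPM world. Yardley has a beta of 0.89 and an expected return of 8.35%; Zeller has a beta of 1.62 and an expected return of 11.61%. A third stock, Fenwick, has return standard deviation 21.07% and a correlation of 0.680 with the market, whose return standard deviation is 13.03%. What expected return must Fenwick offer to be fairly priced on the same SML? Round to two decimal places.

9.29%

MRP = (11.61% − 8.35%) / (1.62 − 0.89) = 4.4658%
R_f = 8.35% − 0.89 × 4.4658% = 4.3754%
β_Fenwick = ρ·σ_i/σ_m = 0.680 × 21.07 / 13.03 = 1.0996
E(R_Fenwick) = R_f + β × MRP = 4.3754% + 1.0996 × 4.4658% = 9.29%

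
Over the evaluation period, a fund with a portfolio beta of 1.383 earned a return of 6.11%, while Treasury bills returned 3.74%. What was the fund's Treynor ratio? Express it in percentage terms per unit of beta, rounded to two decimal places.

Treynor = (R_P − R_f) / β_P = (6.11% − 3.74%) / 1.3830 = 2.37% / 1.3830 = 1.71%

1.71%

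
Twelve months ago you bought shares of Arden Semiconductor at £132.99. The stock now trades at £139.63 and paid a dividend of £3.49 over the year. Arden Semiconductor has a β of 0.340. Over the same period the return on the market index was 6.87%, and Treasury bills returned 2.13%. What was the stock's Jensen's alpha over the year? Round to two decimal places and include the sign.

+3.88%

Realised HPR = (P1 + D1 − P0) / P0 = (139.63 + 3.49 − 132.99) / 132.99 = 10.13 / 132.99 = 7.6171%
MRP = 6.87% − 2.13% = 4.74%
CAPM required = R_f + β·MRP = 2.13% + 0.340 × 4.74% = 3.74160%
α = realised − required = 7.6171% − 3.74160% = +3.88%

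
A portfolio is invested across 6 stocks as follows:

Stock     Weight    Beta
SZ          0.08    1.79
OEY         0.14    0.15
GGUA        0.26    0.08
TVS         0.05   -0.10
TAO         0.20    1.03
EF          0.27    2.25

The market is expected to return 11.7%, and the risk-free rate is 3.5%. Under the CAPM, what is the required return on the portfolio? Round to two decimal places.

β_P = Σ w_i β_i = 0.08×1.79 + 0.14×0.15 + 0.26×0.08 + 0.05×-0.10 + 0.20×1.03 + 0.27×2.25 = 0.9935
MRP = 11.7% − 3.5% = 8.20%
E(R_P) = R_f + β_P × MRP = 3.5% + 0.9935 × 8.2% = 11.65%

11.65%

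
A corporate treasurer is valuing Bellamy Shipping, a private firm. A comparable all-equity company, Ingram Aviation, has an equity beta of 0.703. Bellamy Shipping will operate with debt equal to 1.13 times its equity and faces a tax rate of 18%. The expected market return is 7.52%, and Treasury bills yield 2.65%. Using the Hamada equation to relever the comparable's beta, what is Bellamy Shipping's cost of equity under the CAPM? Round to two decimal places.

9.25%

β_L = β_U × [1 + (1 − t)(D/E)] = 0.703 × [1 + (1 − 0.18) × 1.13]
    = 0.703 × [1 + 0.82 × 1.13] = 0.703 × 1.9266 = 1.3544
MRP = 7.52% − 2.65% = 4.87%
E(R) = R_f + β_L × MRP = 2.65% + 1.3544 × 4.87% = 9.25%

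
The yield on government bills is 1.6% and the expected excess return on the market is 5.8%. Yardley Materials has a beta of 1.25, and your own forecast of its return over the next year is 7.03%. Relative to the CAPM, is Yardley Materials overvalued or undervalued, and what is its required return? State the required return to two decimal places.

Overvalued; required return 8.85%

Required return = R_f + β·MRP = 1.6% + 1.25 × 5.8% = 8.85%
Forecast 7.03% < required 8.85% → the stock plots below the SML → overvalued.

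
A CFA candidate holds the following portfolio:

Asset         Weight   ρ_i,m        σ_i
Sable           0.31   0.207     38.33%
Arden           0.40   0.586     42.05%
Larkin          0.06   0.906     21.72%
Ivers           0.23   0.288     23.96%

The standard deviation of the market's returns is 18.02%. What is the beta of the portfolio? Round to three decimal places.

0.837

β_Sable = 0.207 × 38.33% / 18.02% = 0.4403
β_Arden = 0.586 × 42.05% / 18.02% = 1.3674
β_Larkin = 0.906 × 21.72% / 18.02% = 1.0920
β_Ivers = 0.288 × 23.96% / 18.02% = 0.3829
β_P = Σ w_i β_i = 0.31×0.4403 + 0.40×1.3674 + 0.06×1.0920 + 0.23×0.3829 = 0.8370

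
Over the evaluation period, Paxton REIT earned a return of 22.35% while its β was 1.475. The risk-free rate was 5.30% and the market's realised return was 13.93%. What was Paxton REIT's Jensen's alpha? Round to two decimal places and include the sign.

+4.32%

Market excess return = 13.93% − 5.30% = 8.63%
CAPM benchmark = R_f + β(R_m − R_f) = 5.30% + 1.475 × 8.63% = 18.02925%
α = actual − benchmark = 22.35% − 18.02925% = +4.32%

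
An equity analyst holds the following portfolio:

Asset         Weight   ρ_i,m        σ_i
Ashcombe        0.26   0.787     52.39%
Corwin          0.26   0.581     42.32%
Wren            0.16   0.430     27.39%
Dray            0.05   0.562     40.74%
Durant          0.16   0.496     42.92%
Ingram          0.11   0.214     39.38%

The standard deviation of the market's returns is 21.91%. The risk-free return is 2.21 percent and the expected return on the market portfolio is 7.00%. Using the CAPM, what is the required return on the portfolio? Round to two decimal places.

7.56%

β_Ashcombe = 0.787 × 52.39% / 21.91% = 1.8818
β_Corwin = 0.581 × 42.32% / 21.91% = 1.1222
β_Wren = 0.430 × 27.39% / 21.91% = 0.5375
β_Dray = 0.562 × 40.74% / 21.91% = 1.0450
β_Durant = 0.496 × 42.92% / 21.91% = 0.9716
β_Ingram = 0.214 × 39.38% / 21.91% = 0.3846
β_P = Σ w_i β_i = 0.26×1.8818 + 0.26×1.1222 + 0.16×0.5375 + 0.05×1.0450 + 0.16×0.9716 + 0.11×0.3846 = 1.1171
MRP = 7.00% − 2.21% = 4.79%
E(R_P) = R_f + β_P × MRP = 2.21% + 1.1171 × 4.79% = 7.56%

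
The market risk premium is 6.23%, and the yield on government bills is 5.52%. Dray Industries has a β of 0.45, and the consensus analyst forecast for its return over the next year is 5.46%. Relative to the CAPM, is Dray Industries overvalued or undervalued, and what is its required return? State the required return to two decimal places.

Overvalued; required return 8.32%

Required return = R_f + β·MRP = 5.52% + 0.45 × 6.23% = 8.32%
Forecast 5.46% < required 8.32% → the stock plots below the SML → overvalued.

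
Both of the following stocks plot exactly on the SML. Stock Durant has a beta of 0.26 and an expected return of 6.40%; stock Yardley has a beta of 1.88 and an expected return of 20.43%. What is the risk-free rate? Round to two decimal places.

Both satisfy E(R) = R_f + β·MRP, so the slope of the SML is
MRP = (20.43% − 6.40%) / (1.88 − 0.26) = 14.03% / 1.62 = 8.6605%
R_f = E(R_Durant) − β_Durant·MRP = 6.40% − 0.26 × 8.6605% = 4.1483%

4.15%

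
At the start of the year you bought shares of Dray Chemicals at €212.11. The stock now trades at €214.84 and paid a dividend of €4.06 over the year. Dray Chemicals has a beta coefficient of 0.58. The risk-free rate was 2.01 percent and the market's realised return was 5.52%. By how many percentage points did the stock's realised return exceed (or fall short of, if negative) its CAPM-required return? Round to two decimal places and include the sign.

Realised HPR = (P1 + D1 − P0) / P0 = (214.84 + 4.06 − 212.11) / 212.11 = 6.79 / 212.11 = 3.2012%
MRP = 5.52% − 2.01% = 3.51%
CAPM required = R_f + β·MRP = 2.01% + 0.58 × 3.51% = 4.0458%
α = realised − required = 3.2012% − 4.0458% = -0.84%

-0.84%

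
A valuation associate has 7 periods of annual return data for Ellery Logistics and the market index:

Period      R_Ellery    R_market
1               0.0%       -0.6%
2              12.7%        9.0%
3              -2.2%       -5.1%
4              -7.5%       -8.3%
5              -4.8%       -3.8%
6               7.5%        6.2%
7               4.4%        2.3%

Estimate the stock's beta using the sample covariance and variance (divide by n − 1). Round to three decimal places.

1.122

Mean R_i = (0.0 + 12.7 − 2.2 − 7.5 − 4.8 + 7.5 + 4.4) / 7 = 1.4429%
Mean R_m = (-0.6 + 9.0 − 5.1 − 8.3 − 3.8 + 6.2 + 2.3) / 7 = -0.0429%
Σ(R_i − R̄_i)(R_m − R̄_m) = 263.0629  ⇒  Cov = 263.0629 / 6 = 43.8438
Σ(R_m − R̄_m)² = 234.4171  ⇒  Var(R_m) = 234.4171 / 6 = 39.0695
β = Cov / Var(R_m) = 43.8438 / 39.0695 = 1.1222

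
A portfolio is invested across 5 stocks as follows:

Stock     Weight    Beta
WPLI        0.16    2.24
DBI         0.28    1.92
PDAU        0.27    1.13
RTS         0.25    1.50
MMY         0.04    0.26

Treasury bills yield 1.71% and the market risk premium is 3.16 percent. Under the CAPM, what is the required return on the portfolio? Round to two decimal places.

6.72%

β_P = Σ w_i β_i = 0.16×2.24 + 0.28×1.92 + 0.27×1.13 + 0.25×1.50 + 0.04×0.26 = 1.5865
E(R_P) = R_f + β_P × MRP = 1.71% + 1.5865 × 3.16% = 6.72%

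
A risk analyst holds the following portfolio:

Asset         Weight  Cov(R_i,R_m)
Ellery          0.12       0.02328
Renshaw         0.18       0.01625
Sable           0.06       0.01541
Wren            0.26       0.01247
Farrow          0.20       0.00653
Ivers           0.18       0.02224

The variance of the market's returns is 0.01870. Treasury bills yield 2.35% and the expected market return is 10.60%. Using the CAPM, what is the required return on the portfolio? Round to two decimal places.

9.05%

β_Ellery = 0.02328 / 0.01870 = 1.2449
β_Renshaw = 0.01625 / 0.01870 = 0.8690
β_Sable = 0.01541 / 0.01870 = 0.8241
β_Wren = 0.01247 / 0.01870 = 0.6668
β_Farrow = 0.00653 / 0.01870 = 0.3492
β_Ivers = 0.02224 / 0.01870 = 1.1893
β_P = Σ w_i β_i = 0.12×1.2449 + 0.18×0.8690 + 0.06×0.8241 + 0.26×0.6668 + 0.20×0.3492 + 0.18×1.1893 = 0.8125
MRP = 10.60% − 2.35% = 8.25%
E(R_P) = R_f + β_P × MRP = 2.35% + 0.8125 × 8.25% = 9.05%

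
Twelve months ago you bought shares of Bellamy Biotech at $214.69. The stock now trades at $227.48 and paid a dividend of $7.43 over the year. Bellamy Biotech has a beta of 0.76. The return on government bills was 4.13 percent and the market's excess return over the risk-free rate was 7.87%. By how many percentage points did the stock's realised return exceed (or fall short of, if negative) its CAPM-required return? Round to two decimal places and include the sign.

-0.69%

Realised HPR = (P1 + D1 − P0) / P0 = (227.48 + 7.43 − 214.69) / 214.69 = 20.22 / 214.69 = 9.4182%
CAPM required = R_f + β·MRP = 4.13% + 0.76 × 7.87% = 10.1112%
α = realised − required = 9.4182% − 10.1112% = -0.69%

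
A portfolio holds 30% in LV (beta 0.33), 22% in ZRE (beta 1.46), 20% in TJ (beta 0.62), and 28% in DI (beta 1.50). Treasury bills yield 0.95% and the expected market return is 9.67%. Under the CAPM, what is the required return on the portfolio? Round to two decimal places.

β_P = Σ w_i β_i = 0.30×0.33 + 0.22×1.46 + 0.20×0.62 + 0.28×1.50 = 0.9642
MRP = 9.67% − 0.95% = 8.72%
E(R_P) = R_f + β_P × MRP = 0.95% + 0.9642 × 8.72% = 9.36%

9.36%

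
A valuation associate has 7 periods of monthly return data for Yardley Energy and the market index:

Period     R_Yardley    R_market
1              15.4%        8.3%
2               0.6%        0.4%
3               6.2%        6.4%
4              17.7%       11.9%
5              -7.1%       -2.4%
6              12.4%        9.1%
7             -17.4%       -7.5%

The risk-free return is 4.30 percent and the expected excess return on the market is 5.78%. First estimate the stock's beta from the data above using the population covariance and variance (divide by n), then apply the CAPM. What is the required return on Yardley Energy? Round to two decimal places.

Mean R_i = (15.4 + 0.6 + 6.2 + 17.7 − 7.1 + 12.4 − 17.4) / 7 = 3.9714%
Mean R_m = (8.3 + 0.4 + 6.4 + 11.9 − 2.4 + 9.1 − 7.5) / 7 = 3.7429%
Σ(R_i − R̄_i)(R_m − R̄_m) = 534.6986  ⇒  Cov = 534.6986 / 7 = 76.3855
Σ(R_m − R̄_m)² = 298.3771  ⇒  Var(R_m) = 298.3771 / 7 = 42.6253
β = Cov / Var(R_m) = 76.3855 / 42.6253 = 1.7920
E(R) = R_f + β × MRP = 4.30% + 1.7920 × 5.78% = 14.66%

14.66%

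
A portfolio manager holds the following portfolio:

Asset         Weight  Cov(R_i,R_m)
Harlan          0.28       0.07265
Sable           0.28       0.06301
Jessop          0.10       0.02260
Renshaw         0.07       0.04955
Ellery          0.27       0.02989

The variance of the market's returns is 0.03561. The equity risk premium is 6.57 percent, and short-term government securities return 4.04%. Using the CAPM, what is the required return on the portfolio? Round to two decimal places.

13.59%

β_Harlan = 0.07265 / 0.03561 = 2.0402
β_Sable = 0.06301 / 0.03561 = 1.7694
β_Jessop = 0.02260 / 0.03561 = 0.6347
β_Renshaw = 0.04955 / 0.03561 = 1.3915
β_Ellery = 0.02989 / 0.03561 = 0.8394
β_P = Σ w_i β_i = 0.28×2.0402 + 0.28×1.7694 + 0.10×0.6347 + 0.07×1.3915 + 0.27×0.8394 = 1.4542
E(R_P) = R_f + β_P × MRP = 4.04% + 1.4542 × 6.57% = 13.59%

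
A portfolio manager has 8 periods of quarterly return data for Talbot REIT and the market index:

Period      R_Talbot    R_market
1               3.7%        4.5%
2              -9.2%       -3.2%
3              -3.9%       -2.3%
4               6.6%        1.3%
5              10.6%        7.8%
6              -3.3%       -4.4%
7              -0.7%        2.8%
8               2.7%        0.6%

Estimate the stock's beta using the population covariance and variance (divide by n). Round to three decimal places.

Mean R_i = (3.7 − 9.2 − 3.9 + 6.6 + 10.6 − 3.3 − 0.7 + 2.7) / 8 = 0.8125%
Mean R_m = (4.5 − 3.2 − 2.3 + 1.3 + 7.8 − 4.4 + 2.8 + 0.6) / 8 = 0.8875%
Σ(R_i − R̄_i)(R_m − R̄_m) = 154.7313  ⇒  Cov = 154.7313 / 8 = 19.3414
Σ(R_m − R̄_m)² = 119.5688  ⇒  Var(R_m) = 119.5688 / 8 = 14.9461
β = Cov / Var(R_m) = 19.3414 / 14.9461 = 1.2941

1.294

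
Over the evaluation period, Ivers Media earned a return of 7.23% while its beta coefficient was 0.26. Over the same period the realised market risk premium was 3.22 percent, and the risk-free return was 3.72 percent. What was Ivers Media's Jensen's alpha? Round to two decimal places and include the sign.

CAPM benchmark = R_f + β(R_m − R_f) = 3.72% + 0.26 × 3.22% = 4.5572%
α = actual − benchmark = 7.23% − 4.5572% = +2.67%

+2.67%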